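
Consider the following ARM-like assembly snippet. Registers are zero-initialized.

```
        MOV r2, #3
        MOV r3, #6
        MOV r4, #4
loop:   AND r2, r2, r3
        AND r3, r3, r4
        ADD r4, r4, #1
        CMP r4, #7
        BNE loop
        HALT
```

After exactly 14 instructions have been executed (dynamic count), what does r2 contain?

after MOV r2, #3: r2=3
after MOV r3, #6: r3=6
after MOV r4, #4: r4=4
after AND r2, r2, r3: r2=3&6=2
after AND r3, r3, r4: r3=6&4=4
after ADD r4, r4, #1: r4=4+1=5
CMP r4, #7  (cmp 5,7)
BNE loop: taken
after AND r2, r2, r3: r2=2&4=0
after AND r3, r3, r4: r3=4&5=4
after ADD r4, r4, #1: r4=5+1=6
CMP r4, #7  (cmp 6,7)
BNE loop: taken
after AND r2, r2, r3: r2=0&4=0
After step 14: r2 = 0.

0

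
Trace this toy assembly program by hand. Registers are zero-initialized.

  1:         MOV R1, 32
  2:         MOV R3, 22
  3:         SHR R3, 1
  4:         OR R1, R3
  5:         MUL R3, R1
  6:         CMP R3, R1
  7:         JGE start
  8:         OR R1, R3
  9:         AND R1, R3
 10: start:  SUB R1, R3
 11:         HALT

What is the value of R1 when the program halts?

MOV R1, 32 → R1=32
MOV R3, 22 → R3=22
SHR R3, 1 → R3=22>>1=11
OR R1, R3 → R1=32|11=43
MUL R3, R1 → R3=11*43=473
CMP R3, R1  (cmp 473,43)
JGE start: taken
SUB R1, R3 → R1=43-473=-430
halt.

-430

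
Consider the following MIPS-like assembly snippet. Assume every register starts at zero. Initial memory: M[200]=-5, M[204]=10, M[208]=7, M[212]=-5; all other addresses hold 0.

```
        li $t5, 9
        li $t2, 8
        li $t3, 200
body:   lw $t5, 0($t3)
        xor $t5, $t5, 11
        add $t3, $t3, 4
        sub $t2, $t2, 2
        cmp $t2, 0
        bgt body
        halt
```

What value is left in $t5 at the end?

$t5=9
$t2=8
$t3=200
$t5=M[200]=-5
$t5=(-5)^11=-16
$t3=200+4=204
$t2=8-2=6
cmp $t2, 0  (cmp 6,0)
bgt body: taken
$t5=M[204]=10
$t5=10^11=1
$t3=204+4=208
$t2=6-2=4
cmp $t2, 0  (cmp 4,0)
bgt body: taken
$t5=M[208]=7
$t5=7^11=12
$t3=208+4=212
$t2=4-2=2
cmp $t2, 0  (cmp 2,0)
bgt body: taken
$t5=M[212]=-5
$t5=(-5)^11=-16
$t3=212+4=216
$t2=2-2=0
cmp $t2, 0  (cmp 0,0)
bgt body: not taken
halt.

-16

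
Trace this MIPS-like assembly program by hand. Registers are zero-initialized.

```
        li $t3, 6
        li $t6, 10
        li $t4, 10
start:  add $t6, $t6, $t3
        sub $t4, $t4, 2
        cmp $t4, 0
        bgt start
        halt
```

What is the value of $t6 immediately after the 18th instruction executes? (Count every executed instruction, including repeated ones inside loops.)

$t3=6
$t6=10
$t4=10
$t6=10+6=16
$t4=10-2=8
cmp $t4, 0  (cmp 8,0)
bgt start: taken
$t6=16+6=22
$t4=8-2=6
cmp $t4, 0  (cmp 6,0)
bgt start: taken
$t6=22+6=28
$t4=6-2=4
cmp $t4, 0  (cmp 4,0)
bgt start: taken
$t6=28+6=34
$t4=4-2=2
cmp $t4, 0  (cmp 2,0)
After step 18: $t6 = 34.

34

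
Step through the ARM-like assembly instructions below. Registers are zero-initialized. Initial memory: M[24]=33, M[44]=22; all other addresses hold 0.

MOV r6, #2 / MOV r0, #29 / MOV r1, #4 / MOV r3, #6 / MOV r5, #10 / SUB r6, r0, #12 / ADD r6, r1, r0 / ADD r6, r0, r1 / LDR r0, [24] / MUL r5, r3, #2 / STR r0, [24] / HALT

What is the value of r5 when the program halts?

r6=2
r0=29
r1=4
r3=6
r5=10
r6=29-12=17
r6=4+29=33
r6=29+4=33
r0=M[24]=33
r5=6*2=12
STR r0, [24] → M[24]=33
halt.

12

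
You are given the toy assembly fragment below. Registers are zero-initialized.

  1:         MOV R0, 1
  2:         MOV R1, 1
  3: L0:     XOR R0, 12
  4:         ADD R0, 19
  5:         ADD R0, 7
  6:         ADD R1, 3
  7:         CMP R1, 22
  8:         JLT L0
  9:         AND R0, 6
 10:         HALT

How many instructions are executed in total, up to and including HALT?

MOV R0, 1 → R0=1
MOV R1, 1 → R1=1
XOR R0, 12 → R0=1^12=13
ADD R0, 19 → R0=13+19=32
ADD R0, 7 → R0=32+7=39
ADD R1, 3 → R1=1+3=4
CMP R1, 22  (cmp 4,22)
JLT L0: taken
XOR R0, 12 → R0=39^12=43
ADD R0, 19 → R0=43+19=62
ADD R0, 7 → R0=62+7=69
ADD R1, 3 → R1=4+3=7
CMP R1, 22  (cmp 7,22)
JLT L0: taken
XOR R0, 12 → R0=69^12=73
ADD R0, 19 → R0=73+19=92
ADD R0, 7 → R0=92+7=99
ADD R1, 3 → R1=7+3=10
CMP R1, 22  (cmp 10,22)
JLT L0: taken
XOR R0, 12 → R0=99^12=111
ADD R0, 19 → R0=111+19=130
ADD R0, 7 → R0=130+7=137
ADD R1, 3 → R1=10+3=13
CMP R1, 22  (cmp 13,22)
JLT L0: taken
XOR R0, 12 → R0=137^12=133
ADD R0, 19 → R0=133+19=152
ADD R0, 7 → R0=152+7=159
ADD R1, 3 → R1=13+3=16
CMP R1, 22  (cmp 16,22)
JLT L0: taken
XOR R0, 12 → R0=159^12=147
ADD R0, 19 → R0=147+19=166
ADD R0, 7 → R0=166+7=173
ADD R1, 3 → R1=16+3=19
CMP R1, 22  (cmp 19,22)
JLT L0: taken
XOR R0, 12 → R0=173^12=161
ADD R0, 19 → R0=161+19=180
ADD R0, 7 → R0=180+7=187
ADD R1, 3 → R1=19+3=22
CMP R1, 22  (cmp 22,22)
JLT L0: not taken
AND R0, 6 → R0=187&6=2
halt.
Total executed instructions: 46.

46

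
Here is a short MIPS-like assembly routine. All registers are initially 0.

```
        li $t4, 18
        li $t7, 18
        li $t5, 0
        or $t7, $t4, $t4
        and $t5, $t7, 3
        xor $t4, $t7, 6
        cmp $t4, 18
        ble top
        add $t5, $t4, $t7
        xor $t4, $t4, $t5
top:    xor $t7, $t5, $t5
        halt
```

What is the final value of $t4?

50

$t4=18
$t7=18
$t5=0
$t7=18|18=18
$t5=18&3=2
$t4=18^6=20
cmp $t4, 18  (cmp 20,18)
ble top: not taken
$t5=20+18=38
$t4=20^38=50
$t7=38^38=0
halt.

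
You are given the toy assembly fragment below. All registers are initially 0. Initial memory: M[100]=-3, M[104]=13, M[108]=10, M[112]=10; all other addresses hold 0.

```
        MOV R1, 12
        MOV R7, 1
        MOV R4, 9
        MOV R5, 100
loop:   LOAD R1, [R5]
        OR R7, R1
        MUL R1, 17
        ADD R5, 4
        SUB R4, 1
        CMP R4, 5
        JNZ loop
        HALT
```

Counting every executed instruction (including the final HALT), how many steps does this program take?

after MOV R1, 12: R1=12
after MOV R7, 1: R7=1
after MOV R4, 9: R4=9
after MOV R5, 100: R5=100
after LOAD R1, [R5]: R1=M[100]=-3
after OR R7, R1: R7=1|(-3)=-3
after MUL R1, 17: R1=(-3)*17=-51
after ADD R5, 4: R5=100+4=104
after SUB R4, 1: R4=9-1=8
CMP R4, 5  (cmp 8,5)
JNZ loop: taken
after LOAD R1, [R5]: R1=M[104]=13
after OR R7, R1: R7=(-3)|13=-3
after MUL R1, 17: R1=13*17=221
after ADD R5, 4: R5=104+4=108
after SUB R4, 1: R4=8-1=7
CMP R4, 5  (cmp 7,5)
JNZ loop: taken
after LOAD R1, [R5]: R1=M[108]=10
after OR R7, R1: R7=(-3)|10=-1
after MUL R1, 17: R1=10*17=170
after ADD R5, 4: R5=108+4=112
after SUB R4, 1: R4=7-1=6
CMP R4, 5  (cmp 6,5)
JNZ loop: taken
after LOAD R1, [R5]: R1=M[112]=10
after OR R7, R1: R7=(-1)|10=-1
after MUL R1, 17: R1=10*17=170
after ADD R5, 4: R5=112+4=116
after SUB R4, 1: R4=6-1=5
CMP R4, 5  (cmp 5,5)
JNZ loop: not taken
halt.
Total executed instructions: 33.

33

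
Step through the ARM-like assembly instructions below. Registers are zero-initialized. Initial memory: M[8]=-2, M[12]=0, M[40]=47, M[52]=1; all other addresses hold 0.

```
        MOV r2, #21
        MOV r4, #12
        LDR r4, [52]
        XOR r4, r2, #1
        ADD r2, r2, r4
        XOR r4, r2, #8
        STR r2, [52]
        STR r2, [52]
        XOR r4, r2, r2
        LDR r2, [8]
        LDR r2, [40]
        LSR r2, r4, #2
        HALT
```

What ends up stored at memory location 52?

after MOV r2, #21: r2=21
after MOV r4, #12: r4=12
after LDR r4, [52]: r4=M[52]=1
after XOR r4, r2, #1: r4=21^1=20
after ADD r2, r2, r4: r2=21+20=41
after XOR r4, r2, #8: r4=41^8=33
STR r2, [52] → M[52]=41
STR r2, [52] → M[52]=41
after XOR r4, r2, r2: r4=41^41=0
after LDR r2, [8]: r2=M[8]=-2
after LDR r2, [40]: r2=M[40]=47
after LSR r2, r4, #2: r2=0>>2=0
halt.

41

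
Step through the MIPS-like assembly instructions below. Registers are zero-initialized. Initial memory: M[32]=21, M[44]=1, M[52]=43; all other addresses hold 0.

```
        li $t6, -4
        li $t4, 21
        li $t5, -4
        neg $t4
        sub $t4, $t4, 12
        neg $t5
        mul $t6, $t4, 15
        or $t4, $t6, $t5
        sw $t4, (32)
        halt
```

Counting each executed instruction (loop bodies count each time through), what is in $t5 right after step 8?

4

$t6=-4
$t4=21
$t5=-4
$t4=-(21)=-21
$t4=(-21)-12=-33
$t5=-(-4)=4
$t6=(-33)*15=-495
$t4=(-495)|4=-491
After step 8: $t5 = 4.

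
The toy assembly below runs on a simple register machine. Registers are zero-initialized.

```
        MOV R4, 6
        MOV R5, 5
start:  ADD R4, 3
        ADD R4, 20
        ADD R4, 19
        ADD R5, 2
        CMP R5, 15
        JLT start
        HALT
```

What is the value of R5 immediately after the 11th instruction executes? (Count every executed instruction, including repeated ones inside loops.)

7

R4=6
R5=5
R4=6+3=9
R4=9+20=29
R4=29+19=48
R5=5+2=7
CMP R5, 15  (cmp 7,15)
JLT start: taken
R4=48+3=51
R4=51+20=71
R4=71+19=90
After step 11: R5 = 7.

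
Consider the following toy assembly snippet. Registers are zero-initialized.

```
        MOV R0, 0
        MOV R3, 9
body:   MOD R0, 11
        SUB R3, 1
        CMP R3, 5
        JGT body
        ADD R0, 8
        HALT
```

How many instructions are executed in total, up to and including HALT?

after MOV R0, 0: R0=0
after MOV R3, 9: R3=9
after MOD R0, 11: R0=0%11=0
after SUB R3, 1: R3=9-1=8
CMP R3, 5  (cmp 8,5)
JGT body: taken
after MOD R0, 11: R0=0%11=0
after SUB R3, 1: R3=8-1=7
CMP R3, 5  (cmp 7,5)
JGT body: taken
after MOD R0, 11: R0=0%11=0
after SUB R3, 1: R3=7-1=6
CMP R3, 5  (cmp 6,5)
JGT body: taken
after MOD R0, 11: R0=0%11=0
after SUB R3, 1: R3=6-1=5
CMP R3, 5  (cmp 5,5)
JGT body: not taken
after ADD R0, 8: R0=0+8=8
halt.
Total executed instructions: 20.

20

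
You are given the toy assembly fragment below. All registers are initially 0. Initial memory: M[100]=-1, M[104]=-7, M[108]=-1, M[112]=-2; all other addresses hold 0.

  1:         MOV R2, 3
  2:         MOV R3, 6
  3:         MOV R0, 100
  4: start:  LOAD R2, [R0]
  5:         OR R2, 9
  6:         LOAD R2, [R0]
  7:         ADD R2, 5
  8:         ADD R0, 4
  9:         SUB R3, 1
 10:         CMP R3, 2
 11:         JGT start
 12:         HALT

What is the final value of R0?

after MOV R2, 3: R2=3
after MOV R3, 6: R3=6
after MOV R0, 100: R0=100
after LOAD R2, [R0]: R2=M[100]=-1
after OR R2, 9: R2=(-1)|9=-1
after LOAD R2, [R0]: R2=M[100]=-1
after ADD R2, 5: R2=(-1)+5=4
after ADD R0, 4: R0=100+4=104
after SUB R3, 1: R3=6-1=5
CMP R3, 2  (cmp 5,2)
JGT start: taken
after LOAD R2, [R0]: R2=M[104]=-7
after OR R2, 9: R2=(-7)|9=-7
after LOAD R2, [R0]: R2=M[104]=-7
after ADD R2, 5: R2=(-7)+5=-2
after ADD R0, 4: R0=104+4=108
after SUB R3, 1: R3=5-1=4
CMP R3, 2  (cmp 4,2)
JGT start: taken
after LOAD R2, [R0]: R2=M[108]=-1
after OR R2, 9: R2=(-1)|9=-1
after LOAD R2, [R0]: R2=M[108]=-1
after ADD R2, 5: R2=(-1)+5=4
after ADD R0, 4: R0=108+4=112
after SUB R3, 1: R3=4-1=3
CMP R3, 2  (cmp 3,2)
JGT start: taken
after LOAD R2, [R0]: R2=M[112]=-2
after OR R2, 9: R2=(-2)|9=-1
after LOAD R2, [R0]: R2=M[112]=-2
after ADD R2, 5: R2=(-2)+5=3
after ADD R0, 4: R0=112+4=116
after SUB R3, 1: R3=3-1=2
CMP R3, 2  (cmp 2,2)
JGT start: not taken
halt.

116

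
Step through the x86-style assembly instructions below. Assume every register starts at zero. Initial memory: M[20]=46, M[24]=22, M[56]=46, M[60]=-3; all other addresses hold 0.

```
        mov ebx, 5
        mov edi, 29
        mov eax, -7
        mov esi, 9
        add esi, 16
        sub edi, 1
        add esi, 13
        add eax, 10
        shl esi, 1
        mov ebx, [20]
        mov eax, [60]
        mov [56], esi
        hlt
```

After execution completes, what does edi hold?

after mov ebx, 5: ebx=5
after mov edi, 29: edi=29
after mov eax, -7: eax=-7
after mov esi, 9: esi=9
after add esi, 16: esi=9+16=25
after sub edi, 1: edi=29-1=28
after add esi, 13: esi=25+13=38
after add eax, 10: eax=(-7)+10=3
after shl esi, 1: esi=38<<1=76
after mov ebx, [20]: ebx=M[20]=46
after mov eax, [60]: eax=M[60]=-3
mov [56], esi → M[56]=76
halt.

28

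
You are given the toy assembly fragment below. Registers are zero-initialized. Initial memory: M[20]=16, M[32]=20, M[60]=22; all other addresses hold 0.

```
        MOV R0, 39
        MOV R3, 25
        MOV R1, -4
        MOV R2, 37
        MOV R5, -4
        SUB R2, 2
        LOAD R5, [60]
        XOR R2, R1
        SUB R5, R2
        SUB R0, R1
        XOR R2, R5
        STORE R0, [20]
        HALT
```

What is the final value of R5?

MOV R0, 39 → R0=39
MOV R3, 25 → R3=25
MOV R1, -4 → R1=-4
MOV R2, 37 → R2=37
MOV R5, -4 → R5=-4
SUB R2, 2 → R2=37-2=35
LOAD R5, [60] → R5=M[60]=22
XOR R2, R1 → R2=35^(-4)=-33
SUB R5, R2 → R5=22-(-33)=55
SUB R0, R1 → R0=39-(-4)=43
XOR R2, R5 → R2=(-33)^55=-24
STORE R0, [20] → M[20]=43
halt.

55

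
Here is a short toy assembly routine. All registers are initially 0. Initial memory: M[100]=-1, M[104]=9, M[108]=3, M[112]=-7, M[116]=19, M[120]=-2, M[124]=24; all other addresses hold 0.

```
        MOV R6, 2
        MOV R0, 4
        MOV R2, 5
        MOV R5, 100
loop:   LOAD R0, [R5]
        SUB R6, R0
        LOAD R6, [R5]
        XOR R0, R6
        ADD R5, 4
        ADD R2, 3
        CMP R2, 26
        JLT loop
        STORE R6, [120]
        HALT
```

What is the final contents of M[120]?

MOV R6, 2 → R6=2
MOV R0, 4 → R0=4
MOV R2, 5 → R2=5
MOV R5, 100 → R5=100
LOAD R0, [R5] → R0=M[100]=-1
SUB R6, R0 → R6=2-(-1)=3
LOAD R6, [R5] → R6=M[100]=-1
XOR R0, R6 → R0=(-1)^(-1)=0
ADD R5, 4 → R5=100+4=104
ADD R2, 3 → R2=5+3=8
CMP R2, 26  (cmp 8,26)
JLT loop: taken
LOAD R0, [R5] → R0=M[104]=9
SUB R6, R0 → R6=(-1)-9=-10
LOAD R6, [R5] → R6=M[104]=9
XOR R0, R6 → R0=9^9=0
ADD R5, 4 → R5=104+4=108
ADD R2, 3 → R2=8+3=11
CMP R2, 26  (cmp 11,26)
JLT loop: taken
LOAD R0, [R5] → R0=M[108]=3
SUB R6, R0 → R6=9-3=6
LOAD R6, [R5] → R6=M[108]=3
XOR R0, R6 → R0=3^3=0
ADD R5, 4 → R5=108+4=112
ADD R2, 3 → R2=11+3=14
CMP R2, 26  (cmp 14,26)
JLT loop: taken
LOAD R0, [R5] → R0=M[112]=-7
SUB R6, R0 → R6=3-(-7)=10
LOAD R6, [R5] → R6=M[112]=-7
XOR R0, R6 → R0=(-7)^(-7)=0
ADD R5, 4 → R5=112+4=116
ADD R2, 3 → R2=14+3=17
CMP R2, 26  (cmp 17,26)
JLT loop: taken
LOAD R0, [R5] → R0=M[116]=19
SUB R6, R0 → R6=(-7)-19=-26
LOAD R6, [R5] → R6=M[116]=19
XOR R0, R6 → R0=19^19=0
ADD R5, 4 → R5=116+4=120
ADD R2, 3 → R2=17+3=20
CMP R2, 26  (cmp 20,26)
JLT loop: taken
LOAD R0, [R5] → R0=M[120]=-2
SUB R6, R0 → R6=19-(-2)=21
LOAD R6, [R5] → R6=M[120]=-2
XOR R0, R6 → R0=(-2)^(-2)=0
ADD R5, 4 → R5=120+4=124
ADD R2, 3 → R2=20+3=23
CMP R2, 26  (cmp 23,26)
JLT loop: taken
LOAD R0, [R5] → R0=M[124]=24
SUB R6, R0 → R6=(-2)-24=-26
LOAD R6, [R5] → R6=M[124]=24
XOR R0, R6 → R0=24^24=0
ADD R5, 4 → R5=124+4=128
ADD R2, 3 → R2=23+3=26
CMP R2, 26  (cmp 26,26)
JLT loop: not taken
STORE R6, [120] → M[120]=24
halt.

24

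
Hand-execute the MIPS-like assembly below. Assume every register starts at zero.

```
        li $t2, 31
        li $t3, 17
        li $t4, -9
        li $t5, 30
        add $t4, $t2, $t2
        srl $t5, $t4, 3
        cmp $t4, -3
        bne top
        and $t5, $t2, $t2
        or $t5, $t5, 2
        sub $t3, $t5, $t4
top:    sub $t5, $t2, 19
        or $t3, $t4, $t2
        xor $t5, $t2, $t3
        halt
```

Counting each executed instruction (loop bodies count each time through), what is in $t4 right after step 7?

after li $t2, 31: $t2=31
after li $t3, 17: $t3=17
after li $t4, -9: $t4=-9
after li $t5, 30: $t5=30
after add $t4, $t2, $t2: $t4=31+31=62
after srl $t5, $t4, 3: $t5=62>>3=7
cmp $t4, -3  (cmp 62,-3)
After step 7: $t4 = 62.

62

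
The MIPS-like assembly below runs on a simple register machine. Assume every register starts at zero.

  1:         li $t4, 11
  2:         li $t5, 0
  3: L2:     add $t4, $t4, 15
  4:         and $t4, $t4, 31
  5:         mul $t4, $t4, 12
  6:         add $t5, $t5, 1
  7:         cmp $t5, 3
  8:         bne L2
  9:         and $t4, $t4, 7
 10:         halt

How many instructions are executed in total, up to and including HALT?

after li $t4, 11: $t4=11
after li $t5, 0: $t5=0
after add $t4, $t4, 15: $t4=11+15=26
after and $t4, $t4, 31: $t4=26&31=26
after mul $t4, $t4, 12: $t4=26*12=312
after add $t5, $t5, 1: $t5=0+1=1
cmp $t5, 3  (cmp 1,3)
bne L2: taken
after add $t4, $t4, 15: $t4=312+15=327
after and $t4, $t4, 31: $t4=327&31=7
after mul $t4, $t4, 12: $t4=7*12=84
after add $t5, $t5, 1: $t5=1+1=2
cmp $t5, 3  (cmp 2,3)
bne L2: taken
after add $t4, $t4, 15: $t4=84+15=99
after and $t4, $t4, 31: $t4=99&31=3
after mul $t4, $t4, 12: $t4=3*12=36
after add $t5, $t5, 1: $t5=2+1=3
cmp $t5, 3  (cmp 3,3)
bne L2: not taken
after and $t4, $t4, 7: $t4=36&7=4
halt.
Total executed instructions: 22.

22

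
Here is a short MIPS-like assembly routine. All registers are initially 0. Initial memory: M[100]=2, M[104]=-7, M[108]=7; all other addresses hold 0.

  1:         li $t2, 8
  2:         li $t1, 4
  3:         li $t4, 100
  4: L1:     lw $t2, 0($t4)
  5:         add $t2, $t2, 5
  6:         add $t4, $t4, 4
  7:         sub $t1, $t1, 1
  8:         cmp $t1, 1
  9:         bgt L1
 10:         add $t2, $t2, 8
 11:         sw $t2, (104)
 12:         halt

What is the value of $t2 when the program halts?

20

li $t2, 8 → $t2=8
li $t1, 4 → $t1=4
li $t4, 100 → $t4=100
lw $t2, 0($t4) → $t2=M[100]=2
add $t2, $t2, 5 → $t2=2+5=7
add $t4, $t4, 4 → $t4=100+4=104
sub $t1, $t1, 1 → $t1=4-1=3
cmp $t1, 1  (cmp 3,1)
bgt L1: taken
lw $t2, 0($t4) → $t2=M[104]=-7
add $t2, $t2, 5 → $t2=(-7)+5=-2
add $t4, $t4, 4 → $t4=104+4=108
sub $t1, $t1, 1 → $t1=3-1=2
cmp $t1, 1  (cmp 2,1)
bgt L1: taken
lw $t2, 0($t4) → $t2=M[108]=7
add $t2, $t2, 5 → $t2=7+5=12
add $t4, $t4, 4 → $t4=108+4=112
sub $t1, $t1, 1 → $t1=2-1=1
cmp $t1, 1  (cmp 1,1)
bgt L1: not taken
add $t2, $t2, 8 → $t2=12+8=20
sw $t2, (104) → M[104]=20
halt.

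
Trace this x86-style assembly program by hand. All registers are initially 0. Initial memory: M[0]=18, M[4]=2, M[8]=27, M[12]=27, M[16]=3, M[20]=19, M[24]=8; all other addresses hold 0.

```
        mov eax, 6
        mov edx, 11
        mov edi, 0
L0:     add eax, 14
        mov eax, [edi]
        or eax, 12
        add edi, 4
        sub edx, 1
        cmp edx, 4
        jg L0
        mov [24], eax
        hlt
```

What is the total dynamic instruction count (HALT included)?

54

mov eax, 6 → eax=6
mov edx, 11 → edx=11
mov edi, 0 → edi=0
add eax, 14 → eax=6+14=20
mov eax, [edi] → eax=M[0]=18
or eax, 12 → eax=18|12=30
add edi, 4 → edi=0+4=4
sub edx, 1 → edx=11-1=10
cmp edx, 4  (cmp 10,4)
jg L0: taken
add eax, 14 → eax=30+14=44
mov eax, [edi] → eax=M[4]=2
or eax, 12 → eax=2|12=14
add edi, 4 → edi=4+4=8
sub edx, 1 → edx=10-1=9
cmp edx, 4  (cmp 9,4)
jg L0: taken
add eax, 14 → eax=14+14=28
mov eax, [edi] → eax=M[8]=27
or eax, 12 → eax=27|12=31
add edi, 4 → edi=8+4=12
sub edx, 1 → edx=9-1=8
cmp edx, 4  (cmp 8,4)
jg L0: taken
add eax, 14 → eax=31+14=45
mov eax, [edi] → eax=M[12]=27
or eax, 12 → eax=27|12=31
add edi, 4 → edi=12+4=16
sub edx, 1 → edx=8-1=7
cmp edx, 4  (cmp 7,4)
jg L0: taken
add eax, 14 → eax=31+14=45
mov eax, [edi] → eax=M[16]=3
or eax, 12 → eax=3|12=15
add edi, 4 → edi=16+4=20
sub edx, 1 → edx=7-1=6
cmp edx, 4  (cmp 6,4)
jg L0: taken
add eax, 14 → eax=15+14=29
mov eax, [edi] → eax=M[20]=19
or eax, 12 → eax=19|12=31
add edi, 4 → edi=20+4=24
sub edx, 1 → edx=6-1=5
cmp edx, 4  (cmp 5,4)
jg L0: taken
add eax, 14 → eax=31+14=45
mov eax, [edi] → eax=M[24]=8
or eax, 12 → eax=8|12=12
add edi, 4 → edi=24+4=28
sub edx, 1 → edx=5-1=4
cmp edx, 4  (cmp 4,4)
jg L0: not taken
mov [24], eax → M[24]=12
halt.
Total executed instructions: 54.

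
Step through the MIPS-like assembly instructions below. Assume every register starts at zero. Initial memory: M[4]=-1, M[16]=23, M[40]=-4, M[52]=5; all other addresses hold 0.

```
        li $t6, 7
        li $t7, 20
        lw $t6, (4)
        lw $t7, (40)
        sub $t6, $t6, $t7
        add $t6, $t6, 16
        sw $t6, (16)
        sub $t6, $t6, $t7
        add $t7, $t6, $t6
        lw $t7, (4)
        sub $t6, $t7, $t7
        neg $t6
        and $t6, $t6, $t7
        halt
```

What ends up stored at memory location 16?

19

$t6=7
$t7=20
$t6=M[4]=-1
$t7=M[40]=-4
$t6=(-1)-(-4)=3
$t6=3+16=19
sw $t6, (16) → M[16]=19
$t6=19-(-4)=23
$t7=23+23=46
$t7=M[4]=-1
$t6=(-1)-(-1)=0
$t6=-(0)=0
$t6=0&(-1)=0
halt.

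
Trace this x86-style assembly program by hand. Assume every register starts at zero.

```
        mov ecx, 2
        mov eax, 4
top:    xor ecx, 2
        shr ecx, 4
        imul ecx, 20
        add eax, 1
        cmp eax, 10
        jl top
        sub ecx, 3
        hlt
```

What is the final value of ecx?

-3

mov ecx, 2 → ecx=2
mov eax, 4 → eax=4
xor ecx, 2 → ecx=2^2=0
shr ecx, 4 → ecx=0>>4=0
imul ecx, 20 → ecx=0*20=0
add eax, 1 → eax=4+1=5
cmp eax, 10  (cmp 5,10)
jl top: taken
xor ecx, 2 → ecx=0^2=2
shr ecx, 4 → ecx=2>>4=0
imul ecx, 20 → ecx=0*20=0
add eax, 1 → eax=5+1=6
cmp eax, 10  (cmp 6,10)
jl top: taken
xor ecx, 2 → ecx=0^2=2
shr ecx, 4 → ecx=2>>4=0
imul ecx, 20 → ecx=0*20=0
add eax, 1 → eax=6+1=7
cmp eax, 10  (cmp 7,10)
jl top: taken
xor ecx, 2 → ecx=0^2=2
shr ecx, 4 → ecx=2>>4=0
imul ecx, 20 → ecx=0*20=0
add eax, 1 → eax=7+1=8
cmp eax, 10  (cmp 8,10)
jl top: taken
xor ecx, 2 → ecx=0^2=2
shr ecx, 4 → ecx=2>>4=0
imul ecx, 20 → ecx=0*20=0
add eax, 1 → eax=8+1=9
cmp eax, 10  (cmp 9,10)
jl top: taken
xor ecx, 2 → ecx=0^2=2
shr ecx, 4 → ecx=2>>4=0
imul ecx, 20 → ecx=0*20=0
add eax, 1 → eax=9+1=10
cmp eax, 10  (cmp 10,10)
jl top: not taken
sub ecx, 3 → ecx=0-3=-3
halt.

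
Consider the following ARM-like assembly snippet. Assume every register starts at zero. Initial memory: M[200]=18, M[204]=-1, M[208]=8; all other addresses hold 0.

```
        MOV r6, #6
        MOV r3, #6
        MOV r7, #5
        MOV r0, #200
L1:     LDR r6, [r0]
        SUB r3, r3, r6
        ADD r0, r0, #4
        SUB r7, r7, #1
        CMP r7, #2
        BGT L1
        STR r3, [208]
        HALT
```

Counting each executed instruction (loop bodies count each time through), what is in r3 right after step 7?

-12

after MOV r6, #6: r6=6
after MOV r3, #6: r3=6
after MOV r7, #5: r7=5
after MOV r0, #200: r0=200
after LDR r6, [r0]: r6=M[200]=18
after SUB r3, r3, r6: r3=6-18=-12
after ADD r0, r0, #4: r0=200+4=204
After step 7: r3 = -12.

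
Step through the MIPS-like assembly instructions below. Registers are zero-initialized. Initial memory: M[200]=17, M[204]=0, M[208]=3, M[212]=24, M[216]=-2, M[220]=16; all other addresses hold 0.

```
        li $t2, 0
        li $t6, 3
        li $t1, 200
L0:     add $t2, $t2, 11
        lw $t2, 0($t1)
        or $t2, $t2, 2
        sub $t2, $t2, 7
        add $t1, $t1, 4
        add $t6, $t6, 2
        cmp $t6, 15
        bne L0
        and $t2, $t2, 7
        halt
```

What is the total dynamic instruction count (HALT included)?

$t2=0
$t6=3
$t1=200
$t2=0+11=11
$t2=M[200]=17
$t2=17|2=19
$t2=19-7=12
$t1=200+4=204
$t6=3+2=5
cmp $t6, 15  (cmp 5,15)
bne L0: taken
$t2=12+11=23
$t2=M[204]=0
$t2=0|2=2
$t2=2-7=-5
$t1=204+4=208
$t6=5+2=7
cmp $t6, 15  (cmp 7,15)
bne L0: taken
$t2=(-5)+11=6
$t2=M[208]=3
$t2=3|2=3
$t2=3-7=-4
$t1=208+4=212
$t6=7+2=9
cmp $t6, 15  (cmp 9,15)
bne L0: taken
$t2=(-4)+11=7
$t2=M[212]=24
$t2=24|2=26
$t2=26-7=19
$t1=212+4=216
$t6=9+2=11
cmp $t6, 15  (cmp 11,15)
bne L0: taken
$t2=19+11=30
$t2=M[216]=-2
$t2=(-2)|2=-2
$t2=(-2)-7=-9
$t1=216+4=220
$t6=11+2=13
cmp $t6, 15  (cmp 13,15)
bne L0: taken
$t2=(-9)+11=2
$t2=M[220]=16
$t2=16|2=18
$t2=18-7=11
$t1=220+4=224
$t6=13+2=15
cmp $t6, 15  (cmp 15,15)
bne L0: not taken
$t2=11&7=3
halt.
Total executed instructions: 53.

53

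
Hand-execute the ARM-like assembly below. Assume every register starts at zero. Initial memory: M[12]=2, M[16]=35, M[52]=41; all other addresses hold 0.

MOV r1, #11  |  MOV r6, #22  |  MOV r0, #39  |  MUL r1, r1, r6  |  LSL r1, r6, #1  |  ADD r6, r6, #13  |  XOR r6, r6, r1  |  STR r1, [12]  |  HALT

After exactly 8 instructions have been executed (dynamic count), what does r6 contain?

15

r1=11
r6=22
r0=39
r1=11*22=242
r1=22<<1=44
r6=22+13=35
r6=35^44=15
STR r1, [12] → M[12]=44
After step 8: r6 = 15.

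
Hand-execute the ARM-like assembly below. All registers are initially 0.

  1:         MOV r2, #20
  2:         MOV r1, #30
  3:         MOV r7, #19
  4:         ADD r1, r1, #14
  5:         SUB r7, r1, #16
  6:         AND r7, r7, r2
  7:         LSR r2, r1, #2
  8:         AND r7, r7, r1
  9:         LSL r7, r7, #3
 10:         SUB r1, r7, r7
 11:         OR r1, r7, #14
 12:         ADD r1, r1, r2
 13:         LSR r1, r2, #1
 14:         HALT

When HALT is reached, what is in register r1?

MOV r2, #20 → r2=20
MOV r1, #30 → r1=30
MOV r7, #19 → r7=19
ADD r1, r1, #14 → r1=30+14=44
SUB r7, r1, #16 → r7=44-16=28
AND r7, r7, r2 → r7=28&20=20
LSR r2, r1, #2 → r2=44>>2=11
AND r7, r7, r1 → r7=20&44=4
LSL r7, r7, #3 → r7=4<<3=32
SUB r1, r7, r7 → r1=32-32=0
OR r1, r7, #14 → r1=32|14=46
ADD r1, r1, r2 → r1=46+11=57
LSR r1, r2, #1 → r1=11>>1=5
halt.

5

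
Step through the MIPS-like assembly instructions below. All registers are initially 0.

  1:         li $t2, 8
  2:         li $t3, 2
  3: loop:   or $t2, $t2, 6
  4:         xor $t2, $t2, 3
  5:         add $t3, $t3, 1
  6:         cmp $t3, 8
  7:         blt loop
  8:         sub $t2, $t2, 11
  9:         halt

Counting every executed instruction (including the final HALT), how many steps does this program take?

$t2=8
$t3=2
$t2=8|6=14
$t2=14^3=13
$t3=2+1=3
cmp $t3, 8  (cmp 3,8)
blt loop: taken
$t2=13|6=15
$t2=15^3=12
$t3=3+1=4
cmp $t3, 8  (cmp 4,8)
blt loop: taken
$t2=12|6=14
$t2=14^3=13
$t3=4+1=5
cmp $t3, 8  (cmp 5,8)
blt loop: taken
$t2=13|6=15
$t2=15^3=12
$t3=5+1=6
cmp $t3, 8  (cmp 6,8)
blt loop: taken
$t2=12|6=14
$t2=14^3=13
$t3=6+1=7
cmp $t3, 8  (cmp 7,8)
blt loop: taken
$t2=13|6=15
$t2=15^3=12
$t3=7+1=8
cmp $t3, 8  (cmp 8,8)
blt loop: not taken
$t2=12-11=1
halt.
Total executed instructions: 34.

34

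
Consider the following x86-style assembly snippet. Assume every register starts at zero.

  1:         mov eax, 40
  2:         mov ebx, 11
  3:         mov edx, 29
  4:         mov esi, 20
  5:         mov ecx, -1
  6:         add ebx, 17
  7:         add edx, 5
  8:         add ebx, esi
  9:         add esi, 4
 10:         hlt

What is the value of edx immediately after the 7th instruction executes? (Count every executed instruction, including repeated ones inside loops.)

34

mov eax, 40 → eax=40
mov ebx, 11 → ebx=11
mov edx, 29 → edx=29
mov esi, 20 → esi=20
mov ecx, -1 → ecx=-1
add ebx, 17 → ebx=11+17=28
add edx, 5 → edx=29+5=34
After step 7: edx = 34.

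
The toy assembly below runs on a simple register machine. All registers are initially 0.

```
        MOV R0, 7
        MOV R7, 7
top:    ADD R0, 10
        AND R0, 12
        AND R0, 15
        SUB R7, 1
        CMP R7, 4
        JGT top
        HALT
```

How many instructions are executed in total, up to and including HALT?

21

after MOV R0, 7: R0=7
after MOV R7, 7: R7=7
after ADD R0, 10: R0=7+10=17
after AND R0, 12: R0=17&12=0
after AND R0, 15: R0=0&15=0
after SUB R7, 1: R7=7-1=6
CMP R7, 4  (cmp 6,4)
JGT top: taken
after ADD R0, 10: R0=0+10=10
after AND R0, 12: R0=10&12=8
after AND R0, 15: R0=8&15=8
after SUB R7, 1: R7=6-1=5
CMP R7, 4  (cmp 5,4)
JGT top: taken
after ADD R0, 10: R0=8+10=18
after AND R0, 12: R0=18&12=0
after AND R0, 15: R0=0&15=0
after SUB R7, 1: R7=5-1=4
CMP R7, 4  (cmp 4,4)
JGT top: not taken
halt.
Total executed instructions: 21.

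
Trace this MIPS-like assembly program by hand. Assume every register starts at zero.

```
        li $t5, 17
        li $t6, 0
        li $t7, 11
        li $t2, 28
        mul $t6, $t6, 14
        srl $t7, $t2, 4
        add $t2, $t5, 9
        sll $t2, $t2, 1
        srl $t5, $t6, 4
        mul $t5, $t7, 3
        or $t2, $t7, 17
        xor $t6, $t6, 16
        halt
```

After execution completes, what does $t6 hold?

li $t5, 17 → $t5=17
li $t6, 0 → $t6=0
li $t7, 11 → $t7=11
li $t2, 28 → $t2=28
mul $t6, $t6, 14 → $t6=0*14=0
srl $t7, $t2, 4 → $t7=28>>4=1
add $t2, $t5, 9 → $t2=17+9=26
sll $t2, $t2, 1 → $t2=26<<1=52
srl $t5, $t6, 4 → $t5=0>>4=0
mul $t5, $t7, 3 → $t5=1*3=3
or $t2, $t7, 17 → $t2=1|17=17
xor $t6, $t6, 16 → $t6=0^16=16
halt.

16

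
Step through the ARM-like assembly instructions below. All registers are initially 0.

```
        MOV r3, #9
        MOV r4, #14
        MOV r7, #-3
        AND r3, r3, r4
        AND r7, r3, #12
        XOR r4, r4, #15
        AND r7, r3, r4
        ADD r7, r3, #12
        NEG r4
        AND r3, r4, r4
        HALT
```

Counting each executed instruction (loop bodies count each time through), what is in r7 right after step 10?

20

after MOV r3, #9: r3=9
after MOV r4, #14: r4=14
after MOV r7, #-3: r7=-3
after AND r3, r3, r4: r3=9&14=8
after AND r7, r3, #12: r7=8&12=8
after XOR r4, r4, #15: r4=14^15=1
after AND r7, r3, r4: r7=8&1=0
after ADD r7, r3, #12: r7=8+12=20
after NEG r4: r4=-(1)=-1
after AND r3, r4, r4: r3=(-1)&(-1)=-1
After step 10: r7 = 20.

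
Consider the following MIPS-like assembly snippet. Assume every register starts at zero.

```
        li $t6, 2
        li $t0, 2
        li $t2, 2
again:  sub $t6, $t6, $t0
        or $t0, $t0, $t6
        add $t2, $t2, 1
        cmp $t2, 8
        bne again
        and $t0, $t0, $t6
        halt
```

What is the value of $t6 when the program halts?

6

li $t6, 2 → $t6=2
li $t0, 2 → $t0=2
li $t2, 2 → $t2=2
sub $t6, $t6, $t0 → $t6=2-2=0
or $t0, $t0, $t6 → $t0=2|0=2
add $t2, $t2, 1 → $t2=2+1=3
cmp $t2, 8  (cmp 3,8)
bne again: taken
sub $t6, $t6, $t0 → $t6=0-2=-2
or $t0, $t0, $t6 → $t0=2|(-2)=-2
add $t2, $t2, 1 → $t2=3+1=4
cmp $t2, 8  (cmp 4,8)
bne again: taken
sub $t6, $t6, $t0 → $t6=(-2)-(-2)=0
or $t0, $t0, $t6 → $t0=(-2)|0=-2
add $t2, $t2, 1 → $t2=4+1=5
cmp $t2, 8  (cmp 5,8)
bne again: taken
sub $t6, $t6, $t0 → $t6=0-(-2)=2
or $t0, $t0, $t6 → $t0=(-2)|2=-2
add $t2, $t2, 1 → $t2=5+1=6
cmp $t2, 8  (cmp 6,8)
bne again: taken
sub $t6, $t6, $t0 → $t6=2-(-2)=4
or $t0, $t0, $t6 → $t0=(-2)|4=-2
add $t2, $t2, 1 → $t2=6+1=7
cmp $t2, 8  (cmp 7,8)
bne again: taken
sub $t6, $t6, $t0 → $t6=4-(-2)=6
or $t0, $t0, $t6 → $t0=(-2)|6=-2
add $t2, $t2, 1 → $t2=7+1=8
cmp $t2, 8  (cmp 8,8)
bne again: not taken
and $t0, $t0, $t6 → $t0=(-2)&6=6
halt.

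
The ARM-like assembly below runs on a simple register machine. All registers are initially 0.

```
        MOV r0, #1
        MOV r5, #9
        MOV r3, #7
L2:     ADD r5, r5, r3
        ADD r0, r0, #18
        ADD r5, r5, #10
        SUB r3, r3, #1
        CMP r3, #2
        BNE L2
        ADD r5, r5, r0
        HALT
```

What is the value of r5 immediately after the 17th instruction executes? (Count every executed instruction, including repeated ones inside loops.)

47

MOV r0, #1 → r0=1
MOV r5, #9 → r5=9
MOV r3, #7 → r3=7
ADD r5, r5, r3 → r5=9+7=16
ADD r0, r0, #18 → r0=1+18=19
ADD r5, r5, #10 → r5=16+10=26
SUB r3, r3, #1 → r3=7-1=6
CMP r3, #2  (cmp 6,2)
BNE L2: taken
ADD r5, r5, r3 → r5=26+6=32
ADD r0, r0, #18 → r0=19+18=37
ADD r5, r5, #10 → r5=32+10=42
SUB r3, r3, #1 → r3=6-1=5
CMP r3, #2  (cmp 5,2)
BNE L2: taken
ADD r5, r5, r3 → r5=42+5=47
ADD r0, r0, #18 → r0=37+18=55
After step 17: r5 = 47.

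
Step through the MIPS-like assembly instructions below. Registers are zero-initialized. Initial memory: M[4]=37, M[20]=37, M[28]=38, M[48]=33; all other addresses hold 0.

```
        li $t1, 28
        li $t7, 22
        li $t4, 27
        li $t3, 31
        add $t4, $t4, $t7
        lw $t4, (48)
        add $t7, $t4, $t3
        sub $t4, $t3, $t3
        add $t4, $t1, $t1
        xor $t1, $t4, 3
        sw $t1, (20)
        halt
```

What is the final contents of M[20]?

59

after li $t1, 28: $t1=28
after li $t7, 22: $t7=22
after li $t4, 27: $t4=27
after li $t3, 31: $t3=31
after add $t4, $t4, $t7: $t4=27+22=49
after lw $t4, (48): $t4=M[48]=33
after add $t7, $t4, $t3: $t7=33+31=64
after sub $t4, $t3, $t3: $t4=31-31=0
after add $t4, $t1, $t1: $t4=28+28=56
after xor $t1, $t4, 3: $t1=56^3=59
sw $t1, (20) → M[20]=59
halt.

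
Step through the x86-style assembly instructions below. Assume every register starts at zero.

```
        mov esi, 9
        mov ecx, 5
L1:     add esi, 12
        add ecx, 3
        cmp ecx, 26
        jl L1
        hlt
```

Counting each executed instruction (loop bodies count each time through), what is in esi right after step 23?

81

esi=9
ecx=5
esi=9+12=21
ecx=5+3=8
cmp ecx, 26  (cmp 8,26)
jl L1: taken
esi=21+12=33
ecx=8+3=11
cmp ecx, 26  (cmp 11,26)
jl L1: taken
esi=33+12=45
ecx=11+3=14
cmp ecx, 26  (cmp 14,26)
jl L1: taken
esi=45+12=57
ecx=14+3=17
cmp ecx, 26  (cmp 17,26)
jl L1: taken
esi=57+12=69
ecx=17+3=20
cmp ecx, 26  (cmp 20,26)
jl L1: taken
esi=69+12=81
After step 23: esi = 81.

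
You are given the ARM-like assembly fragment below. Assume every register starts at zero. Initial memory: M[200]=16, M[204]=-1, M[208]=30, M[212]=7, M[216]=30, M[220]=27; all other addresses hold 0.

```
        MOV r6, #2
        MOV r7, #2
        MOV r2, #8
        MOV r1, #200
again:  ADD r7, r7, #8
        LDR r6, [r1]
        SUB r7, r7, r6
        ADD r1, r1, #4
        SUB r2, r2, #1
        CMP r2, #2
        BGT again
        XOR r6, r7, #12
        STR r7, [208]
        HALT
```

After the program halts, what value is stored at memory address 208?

MOV r6, #2 → r6=2
MOV r7, #2 → r7=2
MOV r2, #8 → r2=8
MOV r1, #200 → r1=200
ADD r7, r7, #8 → r7=2+8=10
LDR r6, [r1] → r6=M[200]=16
SUB r7, r7, r6 → r7=10-16=-6
ADD r1, r1, #4 → r1=200+4=204
SUB r2, r2, #1 → r2=8-1=7
CMP r2, #2  (cmp 7,2)
BGT again: taken
ADD r7, r7, #8 → r7=(-6)+8=2
LDR r6, [r1] → r6=M[204]=-1
SUB r7, r7, r6 → r7=2-(-1)=3
ADD r1, r1, #4 → r1=204+4=208
SUB r2, r2, #1 → r2=7-1=6
CMP r2, #2  (cmp 6,2)
BGT again: taken
ADD r7, r7, #8 → r7=3+8=11
LDR r6, [r1] → r6=M[208]=30
SUB r7, r7, r6 → r7=11-30=-19
ADD r1, r1, #4 → r1=208+4=212
SUB r2, r2, #1 → r2=6-1=5
CMP r2, #2  (cmp 5,2)
BGT again: taken
ADD r7, r7, #8 → r7=(-19)+8=-11
LDR r6, [r1] → r6=M[212]=7
SUB r7, r7, r6 → r7=(-11)-7=-18
ADD r1, r1, #4 → r1=212+4=216
SUB r2, r2, #1 → r2=5-1=4
CMP r2, #2  (cmp 4,2)
BGT again: taken
ADD r7, r7, #8 → r7=(-18)+8=-10
LDR r6, [r1] → r6=M[216]=30
SUB r7, r7, r6 → r7=(-10)-30=-40
ADD r1, r1, #4 → r1=216+4=220
SUB r2, r2, #1 → r2=4-1=3
CMP r2, #2  (cmp 3,2)
BGT again: taken
ADD r7, r7, #8 → r7=(-40)+8=-32
LDR r6, [r1] → r6=M[220]=27
SUB r7, r7, r6 → r7=(-32)-27=-59
ADD r1, r1, #4 → r1=220+4=224
SUB r2, r2, #1 → r2=3-1=2
CMP r2, #2  (cmp 2,2)
BGT again: not taken
XOR r6, r7, #12 → r6=(-59)^12=-55
STR r7, [208] → M[208]=-59
halt.

-59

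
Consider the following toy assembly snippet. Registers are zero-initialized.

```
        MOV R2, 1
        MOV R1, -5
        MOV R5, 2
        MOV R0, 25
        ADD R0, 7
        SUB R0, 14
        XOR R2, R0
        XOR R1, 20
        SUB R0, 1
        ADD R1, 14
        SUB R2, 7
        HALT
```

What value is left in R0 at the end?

17

after MOV R2, 1: R2=1
after MOV R1, -5: R1=-5
after MOV R5, 2: R5=2
after MOV R0, 25: R0=25
after ADD R0, 7: R0=25+7=32
after SUB R0, 14: R0=32-14=18
after XOR R2, R0: R2=1^18=19
after XOR R1, 20: R1=(-5)^20=-17
after SUB R0, 1: R0=18-1=17
after ADD R1, 14: R1=(-17)+14=-3
after SUB R2, 7: R2=19-7=12
halt.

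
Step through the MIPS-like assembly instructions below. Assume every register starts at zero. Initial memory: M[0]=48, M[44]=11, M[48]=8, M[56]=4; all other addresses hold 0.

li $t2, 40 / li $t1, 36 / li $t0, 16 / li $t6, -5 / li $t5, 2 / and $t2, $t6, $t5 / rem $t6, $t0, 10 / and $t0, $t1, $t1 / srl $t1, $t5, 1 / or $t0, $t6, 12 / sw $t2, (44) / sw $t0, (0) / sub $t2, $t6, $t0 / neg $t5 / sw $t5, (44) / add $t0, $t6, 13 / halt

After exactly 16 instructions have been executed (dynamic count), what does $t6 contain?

$t2=40
$t1=36
$t0=16
$t6=-5
$t5=2
$t2=(-5)&2=2
$t6=16%10=6
$t0=36&36=36
$t1=2>>1=1
$t0=6|12=14
sw $t2, (44) → M[44]=2
sw $t0, (0) → M[0]=14
$t2=6-14=-8
$t5=-(2)=-2
sw $t5, (44) → M[44]=-2
$t0=6+13=19
After step 16: $t6 = 6.

6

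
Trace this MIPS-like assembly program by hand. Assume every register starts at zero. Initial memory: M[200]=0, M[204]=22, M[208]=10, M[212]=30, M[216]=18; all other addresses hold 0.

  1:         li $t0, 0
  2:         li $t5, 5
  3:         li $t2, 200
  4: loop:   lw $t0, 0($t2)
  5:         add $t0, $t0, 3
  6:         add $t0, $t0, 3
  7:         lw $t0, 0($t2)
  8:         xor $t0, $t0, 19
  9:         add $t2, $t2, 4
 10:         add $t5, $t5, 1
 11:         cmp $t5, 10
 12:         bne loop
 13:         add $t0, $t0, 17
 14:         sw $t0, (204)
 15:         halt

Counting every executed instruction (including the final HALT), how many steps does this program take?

after li $t0, 0: $t0=0
after li $t5, 5: $t5=5
after li $t2, 200: $t2=200
after lw $t0, 0($t2): $t0=M[200]=0
after add $t0, $t0, 3: $t0=0+3=3
after add $t0, $t0, 3: $t0=3+3=6
after lw $t0, 0($t2): $t0=M[200]=0
after xor $t0, $t0, 19: $t0=0^19=19
after add $t2, $t2, 4: $t2=200+4=204
after add $t5, $t5, 1: $t5=5+1=6
cmp $t5, 10  (cmp 6,10)
bne loop: taken
after lw $t0, 0($t2): $t0=M[204]=22
after add $t0, $t0, 3: $t0=22+3=25
after add $t0, $t0, 3: $t0=25+3=28
after lw $t0, 0($t2): $t0=M[204]=22
after xor $t0, $t0, 19: $t0=22^19=5
after add $t2, $t2, 4: $t2=204+4=208
after add $t5, $t5, 1: $t5=6+1=7
cmp $t5, 10  (cmp 7,10)
bne loop: taken
after lw $t0, 0($t2): $t0=M[208]=10
after add $t0, $t0, 3: $t0=10+3=13
after add $t0, $t0, 3: $t0=13+3=16
after lw $t0, 0($t2): $t0=M[208]=10
after xor $t0, $t0, 19: $t0=10^19=25
after add $t2, $t2, 4: $t2=208+4=212
after add $t5, $t5, 1: $t5=7+1=8
cmp $t5, 10  (cmp 8,10)
bne loop: taken
after lw $t0, 0($t2): $t0=M[212]=30
after add $t0, $t0, 3: $t0=30+3=33
after add $t0, $t0, 3: $t0=33+3=36
after lw $t0, 0($t2): $t0=M[212]=30
after xor $t0, $t0, 19: $t0=30^19=13
after add $t2, $t2, 4: $t2=212+4=216
after add $t5, $t5, 1: $t5=8+1=9
cmp $t5, 10  (cmp 9,10)
bne loop: taken
after lw $t0, 0($t2): $t0=M[216]=18
after add $t0, $t0, 3: $t0=18+3=21
after add $t0, $t0, 3: $t0=21+3=24
after lw $t0, 0($t2): $t0=M[216]=18
after xor $t0, $t0, 19: $t0=18^19=1
after add $t2, $t2, 4: $t2=216+4=220
after add $t5, $t5, 1: $t5=9+1=10
cmp $t5, 10  (cmp 10,10)
bne loop: not taken
after add $t0, $t0, 17: $t0=1+17=18
sw $t0, (204) → M[204]=18
halt.
Total executed instructions: 51.

51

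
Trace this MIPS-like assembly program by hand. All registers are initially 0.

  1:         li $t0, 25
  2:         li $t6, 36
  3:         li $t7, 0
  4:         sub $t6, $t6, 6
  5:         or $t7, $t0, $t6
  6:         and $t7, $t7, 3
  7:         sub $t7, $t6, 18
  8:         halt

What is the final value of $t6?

li $t0, 25 → $t0=25
li $t6, 36 → $t6=36
li $t7, 0 → $t7=0
sub $t6, $t6, 6 → $t6=36-6=30
or $t7, $t0, $t6 → $t7=25|30=31
and $t7, $t7, 3 → $t7=31&3=3
sub $t7, $t6, 18 → $t7=30-18=12
halt.

30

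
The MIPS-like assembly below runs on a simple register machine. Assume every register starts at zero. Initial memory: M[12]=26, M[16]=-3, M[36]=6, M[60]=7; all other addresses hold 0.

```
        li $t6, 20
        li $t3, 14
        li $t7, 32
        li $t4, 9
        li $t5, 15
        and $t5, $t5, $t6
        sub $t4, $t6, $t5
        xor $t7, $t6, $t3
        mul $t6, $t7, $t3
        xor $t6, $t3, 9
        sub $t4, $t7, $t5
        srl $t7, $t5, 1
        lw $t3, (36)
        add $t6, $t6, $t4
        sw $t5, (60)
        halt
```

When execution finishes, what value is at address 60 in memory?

4

after li $t6, 20: $t6=20
after li $t3, 14: $t3=14
after li $t7, 32: $t7=32
after li $t4, 9: $t4=9
after li $t5, 15: $t5=15
after and $t5, $t5, $t6: $t5=15&20=4
after sub $t4, $t6, $t5: $t4=20-4=16
after xor $t7, $t6, $t3: $t7=20^14=26
after mul $t6, $t7, $t3: $t6=26*14=364
after xor $t6, $t3, 9: $t6=14^9=7
after sub $t4, $t7, $t5: $t4=26-4=22
after srl $t7, $t5, 1: $t7=4>>1=2
after lw $t3, (36): $t3=M[36]=6
after add $t6, $t6, $t4: $t6=7+22=29
sw $t5, (60) → M[60]=4
halt.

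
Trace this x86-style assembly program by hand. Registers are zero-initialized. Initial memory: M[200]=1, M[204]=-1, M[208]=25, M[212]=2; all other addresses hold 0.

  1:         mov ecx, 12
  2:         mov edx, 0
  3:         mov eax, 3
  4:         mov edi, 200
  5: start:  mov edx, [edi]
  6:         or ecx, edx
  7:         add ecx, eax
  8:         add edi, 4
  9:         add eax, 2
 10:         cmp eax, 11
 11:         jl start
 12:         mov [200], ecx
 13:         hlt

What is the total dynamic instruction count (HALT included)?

mov ecx, 12 → ecx=12
mov edx, 0 → edx=0
mov eax, 3 → eax=3
mov edi, 200 → edi=200
mov edx, [edi] → edx=M[200]=1
or ecx, edx → ecx=12|1=13
add ecx, eax → ecx=13+3=16
add edi, 4 → edi=200+4=204
add eax, 2 → eax=3+2=5
cmp eax, 11  (cmp 5,11)
jl start: taken
mov edx, [edi] → edx=M[204]=-1
or ecx, edx → ecx=16|(-1)=-1
add ecx, eax → ecx=(-1)+5=4
add edi, 4 → edi=204+4=208
add eax, 2 → eax=5+2=7
cmp eax, 11  (cmp 7,11)
jl start: taken
mov edx, [edi] → edx=M[208]=25
or ecx, edx → ecx=4|25=29
add ecx, eax → ecx=29+7=36
add edi, 4 → edi=208+4=212
add eax, 2 → eax=7+2=9
cmp eax, 11  (cmp 9,11)
jl start: taken
mov edx, [edi] → edx=M[212]=2
or ecx, edx → ecx=36|2=38
add ecx, eax → ecx=38+9=47
add edi, 4 → edi=212+4=216
add eax, 2 → eax=9+2=11
cmp eax, 11  (cmp 11,11)
jl start: not taken
mov [200], ecx → M[200]=47
halt.
Total executed instructions: 34.

34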